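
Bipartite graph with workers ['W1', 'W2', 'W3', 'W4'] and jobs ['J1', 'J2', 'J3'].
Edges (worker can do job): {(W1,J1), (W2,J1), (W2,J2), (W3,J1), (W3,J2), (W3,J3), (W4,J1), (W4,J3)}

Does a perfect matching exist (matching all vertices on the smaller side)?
Yes, perfect matching exists (size 3)

Perfect matching: {(W2,J2), (W3,J1), (W4,J3)}
All 3 vertices on the smaller side are matched.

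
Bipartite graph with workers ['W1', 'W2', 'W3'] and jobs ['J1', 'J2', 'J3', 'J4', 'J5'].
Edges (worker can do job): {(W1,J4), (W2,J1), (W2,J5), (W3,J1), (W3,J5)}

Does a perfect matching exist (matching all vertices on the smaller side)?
Yes, perfect matching exists (size 3)

Perfect matching: {(W1,J4), (W2,J1), (W3,J5)}
All 3 vertices on the smaller side are matched.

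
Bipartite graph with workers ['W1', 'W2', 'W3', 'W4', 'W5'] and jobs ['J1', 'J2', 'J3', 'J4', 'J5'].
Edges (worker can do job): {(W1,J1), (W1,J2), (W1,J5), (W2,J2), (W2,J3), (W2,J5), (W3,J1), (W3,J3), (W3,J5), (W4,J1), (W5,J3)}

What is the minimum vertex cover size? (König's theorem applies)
Minimum vertex cover size = 4

By König's theorem: in bipartite graphs,
min vertex cover = max matching = 4

Maximum matching has size 4, so minimum vertex cover also has size 4.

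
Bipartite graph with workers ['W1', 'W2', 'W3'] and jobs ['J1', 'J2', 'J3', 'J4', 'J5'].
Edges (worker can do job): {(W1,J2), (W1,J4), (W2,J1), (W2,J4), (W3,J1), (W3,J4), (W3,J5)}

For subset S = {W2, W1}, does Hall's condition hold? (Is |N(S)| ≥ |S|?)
Yes: |N(S)| = 3, |S| = 2

Subset S = {W2, W1}
Neighbors N(S) = {J1, J2, J4}

|N(S)| = 3, |S| = 2
Hall's condition: |N(S)| ≥ |S| is satisfied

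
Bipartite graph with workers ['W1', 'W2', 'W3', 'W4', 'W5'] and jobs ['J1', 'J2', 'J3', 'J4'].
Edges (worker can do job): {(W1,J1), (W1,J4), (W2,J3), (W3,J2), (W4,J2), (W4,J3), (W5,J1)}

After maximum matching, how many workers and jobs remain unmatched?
Unmatched: 1 workers, 0 jobs

Maximum matching size: 4
Workers: 5 total, 4 matched, 1 unmatched
Jobs: 4 total, 4 matched, 0 unmatched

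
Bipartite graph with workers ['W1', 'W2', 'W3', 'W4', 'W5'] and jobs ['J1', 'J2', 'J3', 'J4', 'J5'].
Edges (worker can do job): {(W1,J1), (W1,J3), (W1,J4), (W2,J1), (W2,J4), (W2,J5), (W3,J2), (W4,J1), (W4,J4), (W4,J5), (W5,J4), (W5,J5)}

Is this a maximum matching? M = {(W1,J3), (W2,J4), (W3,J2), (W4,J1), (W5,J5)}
Yes, size 5 is maximum

Proposed matching has size 5.
Maximum matching size for this graph: 5.

This is a maximum matching.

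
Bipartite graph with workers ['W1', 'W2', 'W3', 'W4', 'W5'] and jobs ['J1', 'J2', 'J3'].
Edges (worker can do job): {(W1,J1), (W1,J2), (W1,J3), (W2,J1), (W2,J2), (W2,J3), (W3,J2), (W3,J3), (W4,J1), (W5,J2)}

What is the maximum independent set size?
Maximum independent set = 5

By König's theorem:
- Min vertex cover = Max matching = 3
- Max independent set = Total vertices - Min vertex cover
- Max independent set = 8 - 3 = 5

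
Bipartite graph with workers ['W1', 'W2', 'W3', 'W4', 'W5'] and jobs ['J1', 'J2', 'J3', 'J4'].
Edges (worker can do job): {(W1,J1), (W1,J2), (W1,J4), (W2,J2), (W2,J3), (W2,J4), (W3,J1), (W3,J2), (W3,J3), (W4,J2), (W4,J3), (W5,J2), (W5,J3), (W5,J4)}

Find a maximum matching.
Matching: {(W1,J4), (W3,J1), (W4,J2), (W5,J3)}

Maximum matching (size 4):
  W1 → J4
  W3 → J1
  W4 → J2
  W5 → J3

Each worker is assigned to at most one job, and each job to at most one worker.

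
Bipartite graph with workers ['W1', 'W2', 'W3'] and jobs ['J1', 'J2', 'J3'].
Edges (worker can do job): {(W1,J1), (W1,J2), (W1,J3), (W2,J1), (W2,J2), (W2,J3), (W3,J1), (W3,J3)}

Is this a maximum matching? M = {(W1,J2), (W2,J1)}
No, size 2 is not maximum

Proposed matching has size 2.
Maximum matching size for this graph: 3.

This is NOT maximum - can be improved to size 3.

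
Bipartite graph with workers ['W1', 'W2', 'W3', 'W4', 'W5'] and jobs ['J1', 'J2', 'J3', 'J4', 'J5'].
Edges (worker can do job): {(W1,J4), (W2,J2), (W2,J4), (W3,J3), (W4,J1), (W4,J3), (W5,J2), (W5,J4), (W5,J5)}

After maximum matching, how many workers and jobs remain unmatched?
Unmatched: 0 workers, 0 jobs

Maximum matching size: 5
Workers: 5 total, 5 matched, 0 unmatched
Jobs: 5 total, 5 matched, 0 unmatched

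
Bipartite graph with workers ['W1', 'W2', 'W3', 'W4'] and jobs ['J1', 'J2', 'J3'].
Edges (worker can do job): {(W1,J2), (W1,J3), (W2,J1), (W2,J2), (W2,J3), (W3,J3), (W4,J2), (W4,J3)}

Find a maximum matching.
Matching: {(W1,J2), (W2,J1), (W4,J3)}

Maximum matching (size 3):
  W1 → J2
  W2 → J1
  W4 → J3

Each worker is assigned to at most one job, and each job to at most one worker.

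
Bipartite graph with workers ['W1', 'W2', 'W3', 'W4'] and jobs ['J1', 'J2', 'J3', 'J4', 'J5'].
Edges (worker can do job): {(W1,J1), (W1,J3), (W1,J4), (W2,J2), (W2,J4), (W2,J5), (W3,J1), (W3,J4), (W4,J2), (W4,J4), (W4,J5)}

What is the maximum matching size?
Maximum matching size = 4

Maximum matching: {(W1,J3), (W2,J2), (W3,J1), (W4,J4)}
Size: 4

This assigns 4 workers to 4 distinct jobs.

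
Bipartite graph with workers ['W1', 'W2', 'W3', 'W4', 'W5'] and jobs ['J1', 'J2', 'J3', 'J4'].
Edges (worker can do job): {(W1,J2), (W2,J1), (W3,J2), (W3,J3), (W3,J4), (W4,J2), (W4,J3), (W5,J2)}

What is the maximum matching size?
Maximum matching size = 4

Maximum matching: {(W2,J1), (W3,J4), (W4,J3), (W5,J2)}
Size: 4

This assigns 4 workers to 4 distinct jobs.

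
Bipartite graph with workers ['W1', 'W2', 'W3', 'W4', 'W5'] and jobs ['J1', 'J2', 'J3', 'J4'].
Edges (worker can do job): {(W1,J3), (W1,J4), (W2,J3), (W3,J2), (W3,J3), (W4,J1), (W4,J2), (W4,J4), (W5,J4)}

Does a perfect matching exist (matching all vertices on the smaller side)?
Yes, perfect matching exists (size 4)

Perfect matching: {(W1,J3), (W3,J2), (W4,J1), (W5,J4)}
All 4 vertices on the smaller side are matched.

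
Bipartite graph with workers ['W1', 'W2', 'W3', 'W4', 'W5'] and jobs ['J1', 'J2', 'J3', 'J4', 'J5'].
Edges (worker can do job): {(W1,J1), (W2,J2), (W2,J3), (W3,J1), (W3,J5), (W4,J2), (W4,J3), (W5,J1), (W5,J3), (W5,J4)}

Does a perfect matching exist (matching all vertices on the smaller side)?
Yes, perfect matching exists (size 5)

Perfect matching: {(W1,J1), (W2,J3), (W3,J5), (W4,J2), (W5,J4)}
All 5 vertices on the smaller side are matched.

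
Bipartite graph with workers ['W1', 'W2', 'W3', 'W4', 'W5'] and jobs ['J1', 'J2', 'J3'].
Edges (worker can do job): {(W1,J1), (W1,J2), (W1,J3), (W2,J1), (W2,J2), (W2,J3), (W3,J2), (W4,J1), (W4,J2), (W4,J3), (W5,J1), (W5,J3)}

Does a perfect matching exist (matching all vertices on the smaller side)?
Yes, perfect matching exists (size 3)

Perfect matching: {(W3,J2), (W4,J1), (W5,J3)}
All 3 vertices on the smaller side are matched.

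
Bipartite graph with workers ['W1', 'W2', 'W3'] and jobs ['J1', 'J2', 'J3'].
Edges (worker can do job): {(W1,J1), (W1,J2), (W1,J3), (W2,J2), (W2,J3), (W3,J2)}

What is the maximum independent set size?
Maximum independent set = 3

By König's theorem:
- Min vertex cover = Max matching = 3
- Max independent set = Total vertices - Min vertex cover
- Max independent set = 6 - 3 = 3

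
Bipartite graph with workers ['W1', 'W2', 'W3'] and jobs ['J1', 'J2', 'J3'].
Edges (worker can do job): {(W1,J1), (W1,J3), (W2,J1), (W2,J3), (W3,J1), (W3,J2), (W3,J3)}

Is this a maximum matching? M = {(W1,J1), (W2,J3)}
No, size 2 is not maximum

Proposed matching has size 2.
Maximum matching size for this graph: 3.

This is NOT maximum - can be improved to size 3.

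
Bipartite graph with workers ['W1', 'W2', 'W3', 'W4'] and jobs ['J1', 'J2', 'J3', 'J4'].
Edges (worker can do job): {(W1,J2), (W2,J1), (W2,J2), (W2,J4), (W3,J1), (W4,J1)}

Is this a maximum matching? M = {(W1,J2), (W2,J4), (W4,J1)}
Yes, size 3 is maximum

Proposed matching has size 3.
Maximum matching size for this graph: 3.

This is a maximum matching.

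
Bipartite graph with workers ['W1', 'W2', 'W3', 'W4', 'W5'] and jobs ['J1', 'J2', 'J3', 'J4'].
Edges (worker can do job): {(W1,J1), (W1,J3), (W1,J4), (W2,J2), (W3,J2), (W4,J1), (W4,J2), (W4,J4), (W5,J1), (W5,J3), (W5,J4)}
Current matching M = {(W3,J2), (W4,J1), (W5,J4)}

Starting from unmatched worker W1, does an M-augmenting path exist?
Yes: W1 → J3

An M-augmenting path alternates non-matching / matching edges, starting and ending at unmatched vertices.
Path: W1 → J3
(J3 is unmatched in M, so the path is augmenting.)
Flipping edges along this path would increase |M| from 3 to 4.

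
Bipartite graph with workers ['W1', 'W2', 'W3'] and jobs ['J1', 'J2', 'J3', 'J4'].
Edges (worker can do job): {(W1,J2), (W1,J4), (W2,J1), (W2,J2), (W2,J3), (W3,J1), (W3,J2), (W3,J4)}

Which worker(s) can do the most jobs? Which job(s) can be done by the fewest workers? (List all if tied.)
Most versatile: W2, W3 (3 jobs); Least covered: J3 (1 workers)

Worker degrees (jobs they can do): W1:2, W2:3, W3:3
Job degrees (workers who can do it): J1:2, J2:3, J3:1, J4:2

Maximum worker degree is 3, achieved by: W2, W3
Minimum job degree is 1, achieved by: J3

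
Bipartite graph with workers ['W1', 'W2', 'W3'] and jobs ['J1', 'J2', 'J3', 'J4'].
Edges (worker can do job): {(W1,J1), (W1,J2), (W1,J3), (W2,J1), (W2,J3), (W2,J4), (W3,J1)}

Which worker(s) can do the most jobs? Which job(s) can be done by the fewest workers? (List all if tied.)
Most versatile: W1, W2 (3 jobs); Least covered: J2, J4 (1 workers)

Worker degrees (jobs they can do): W1:3, W2:3, W3:1
Job degrees (workers who can do it): J1:3, J2:1, J3:2, J4:1

Maximum worker degree is 3, achieved by: W1, W2
Minimum job degree is 1, achieved by: J2, J4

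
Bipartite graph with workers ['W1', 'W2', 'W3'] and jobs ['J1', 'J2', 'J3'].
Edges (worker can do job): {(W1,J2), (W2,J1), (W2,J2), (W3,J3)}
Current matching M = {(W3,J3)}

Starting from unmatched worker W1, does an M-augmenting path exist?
Yes: W1 → J2

An M-augmenting path alternates non-matching / matching edges, starting and ending at unmatched vertices.
Path: W1 → J2
(J2 is unmatched in M, so the path is augmenting.)
Flipping edges along this path would increase |M| from 1 to 2.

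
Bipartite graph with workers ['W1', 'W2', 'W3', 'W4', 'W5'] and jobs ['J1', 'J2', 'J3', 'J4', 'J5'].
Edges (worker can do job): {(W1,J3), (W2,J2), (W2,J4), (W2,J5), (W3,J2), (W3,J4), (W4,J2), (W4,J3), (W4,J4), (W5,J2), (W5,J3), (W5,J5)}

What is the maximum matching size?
Maximum matching size = 4

Maximum matching: {(W2,J5), (W3,J2), (W4,J4), (W5,J3)}
Size: 4

This assigns 4 workers to 4 distinct jobs.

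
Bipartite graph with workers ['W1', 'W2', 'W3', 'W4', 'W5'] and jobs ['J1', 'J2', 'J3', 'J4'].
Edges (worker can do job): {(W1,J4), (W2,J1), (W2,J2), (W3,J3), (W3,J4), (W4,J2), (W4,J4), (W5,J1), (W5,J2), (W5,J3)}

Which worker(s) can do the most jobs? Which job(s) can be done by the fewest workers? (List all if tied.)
Most versatile: W5 (3 jobs); Least covered: J1, J3 (2 workers)

Worker degrees (jobs they can do): W1:1, W2:2, W3:2, W4:2, W5:3
Job degrees (workers who can do it): J1:2, J2:3, J3:2, J4:3

Maximum worker degree is 3, achieved by: W5
Minimum job degree is 2, achieved by: J1, J3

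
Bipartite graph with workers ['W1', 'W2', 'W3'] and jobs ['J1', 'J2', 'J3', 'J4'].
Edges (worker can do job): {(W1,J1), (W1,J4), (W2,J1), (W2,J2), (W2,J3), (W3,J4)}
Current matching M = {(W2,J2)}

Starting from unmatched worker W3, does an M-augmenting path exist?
Yes: W3 → J4

An M-augmenting path alternates non-matching / matching edges, starting and ending at unmatched vertices.
Path: W3 → J4
(J4 is unmatched in M, so the path is augmenting.)
Flipping edges along this path would increase |M| from 1 to 2.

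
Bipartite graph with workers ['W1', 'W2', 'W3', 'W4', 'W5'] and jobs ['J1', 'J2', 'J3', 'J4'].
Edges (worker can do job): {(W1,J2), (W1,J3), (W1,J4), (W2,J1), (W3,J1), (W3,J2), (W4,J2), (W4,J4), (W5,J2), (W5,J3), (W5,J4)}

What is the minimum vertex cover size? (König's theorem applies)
Minimum vertex cover size = 4

By König's theorem: in bipartite graphs,
min vertex cover = max matching = 4

Maximum matching has size 4, so minimum vertex cover also has size 4.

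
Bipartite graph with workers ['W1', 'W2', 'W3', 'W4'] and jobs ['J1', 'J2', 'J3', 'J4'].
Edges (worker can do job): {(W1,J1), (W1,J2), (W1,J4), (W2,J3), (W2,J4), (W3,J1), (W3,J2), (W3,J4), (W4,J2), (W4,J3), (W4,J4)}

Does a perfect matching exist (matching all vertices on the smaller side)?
Yes, perfect matching exists (size 4)

Perfect matching: {(W1,J2), (W2,J4), (W3,J1), (W4,J3)}
All 4 vertices on the smaller side are matched.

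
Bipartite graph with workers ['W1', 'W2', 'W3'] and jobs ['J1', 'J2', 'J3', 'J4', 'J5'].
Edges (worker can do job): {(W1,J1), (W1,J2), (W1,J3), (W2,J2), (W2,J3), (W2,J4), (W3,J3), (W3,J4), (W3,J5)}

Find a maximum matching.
Matching: {(W1,J2), (W2,J4), (W3,J5)}

Maximum matching (size 3):
  W1 → J2
  W2 → J4
  W3 → J5

Each worker is assigned to at most one job, and each job to at most one worker.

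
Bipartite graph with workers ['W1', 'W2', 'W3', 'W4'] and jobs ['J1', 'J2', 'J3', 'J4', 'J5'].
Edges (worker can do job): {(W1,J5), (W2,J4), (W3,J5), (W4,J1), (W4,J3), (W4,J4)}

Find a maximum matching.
Matching: {(W2,J4), (W3,J5), (W4,J1)}

Maximum matching (size 3):
  W2 → J4
  W3 → J5
  W4 → J1

Each worker is assigned to at most one job, and each job to at most one worker.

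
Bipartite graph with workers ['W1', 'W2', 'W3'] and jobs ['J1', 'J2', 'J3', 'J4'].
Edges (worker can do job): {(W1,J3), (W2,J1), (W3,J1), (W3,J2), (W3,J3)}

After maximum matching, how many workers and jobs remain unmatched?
Unmatched: 0 workers, 1 jobs

Maximum matching size: 3
Workers: 3 total, 3 matched, 0 unmatched
Jobs: 4 total, 3 matched, 1 unmatched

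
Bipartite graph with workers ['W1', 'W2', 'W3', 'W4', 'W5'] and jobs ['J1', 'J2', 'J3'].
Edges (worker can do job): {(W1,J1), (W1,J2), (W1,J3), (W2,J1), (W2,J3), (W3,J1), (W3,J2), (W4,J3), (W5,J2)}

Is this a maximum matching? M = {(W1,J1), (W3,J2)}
No, size 2 is not maximum

Proposed matching has size 2.
Maximum matching size for this graph: 3.

This is NOT maximum - can be improved to size 3.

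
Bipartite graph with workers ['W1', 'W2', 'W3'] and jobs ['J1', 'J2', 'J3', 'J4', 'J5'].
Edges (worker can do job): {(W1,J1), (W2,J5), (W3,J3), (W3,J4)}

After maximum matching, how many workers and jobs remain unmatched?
Unmatched: 0 workers, 2 jobs

Maximum matching size: 3
Workers: 3 total, 3 matched, 0 unmatched
Jobs: 5 total, 3 matched, 2 unmatched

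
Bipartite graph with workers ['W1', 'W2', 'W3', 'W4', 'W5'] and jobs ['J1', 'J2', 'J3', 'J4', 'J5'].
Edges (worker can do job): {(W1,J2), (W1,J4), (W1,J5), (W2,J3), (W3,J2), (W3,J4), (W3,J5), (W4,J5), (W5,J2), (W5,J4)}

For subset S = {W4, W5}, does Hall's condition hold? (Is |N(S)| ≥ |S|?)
Yes: |N(S)| = 3, |S| = 2

Subset S = {W4, W5}
Neighbors N(S) = {J2, J4, J5}

|N(S)| = 3, |S| = 2
Hall's condition: |N(S)| ≥ |S| is satisfied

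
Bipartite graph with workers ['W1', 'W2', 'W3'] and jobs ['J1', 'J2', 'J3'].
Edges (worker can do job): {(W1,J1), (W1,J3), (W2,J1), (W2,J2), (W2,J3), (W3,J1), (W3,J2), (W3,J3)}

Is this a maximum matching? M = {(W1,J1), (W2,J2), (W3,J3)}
Yes, size 3 is maximum

Proposed matching has size 3.
Maximum matching size for this graph: 3.

This is a maximum matching.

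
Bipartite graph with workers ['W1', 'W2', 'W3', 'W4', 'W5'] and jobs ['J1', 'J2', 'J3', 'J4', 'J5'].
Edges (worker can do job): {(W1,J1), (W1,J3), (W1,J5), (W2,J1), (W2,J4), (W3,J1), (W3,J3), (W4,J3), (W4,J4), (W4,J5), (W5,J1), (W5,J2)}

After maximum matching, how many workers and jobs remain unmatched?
Unmatched: 0 workers, 0 jobs

Maximum matching size: 5
Workers: 5 total, 5 matched, 0 unmatched
Jobs: 5 total, 5 matched, 0 unmatched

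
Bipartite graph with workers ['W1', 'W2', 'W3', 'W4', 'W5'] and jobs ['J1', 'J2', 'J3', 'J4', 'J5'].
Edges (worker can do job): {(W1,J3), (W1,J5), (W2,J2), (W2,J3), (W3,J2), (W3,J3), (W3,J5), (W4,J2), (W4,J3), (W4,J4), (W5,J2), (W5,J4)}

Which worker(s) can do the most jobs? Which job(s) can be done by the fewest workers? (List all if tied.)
Most versatile: W3, W4 (3 jobs); Least covered: J1 (0 workers)

Worker degrees (jobs they can do): W1:2, W2:2, W3:3, W4:3, W5:2
Job degrees (workers who can do it): J1:0, J2:4, J3:4, J4:2, J5:2

Maximum worker degree is 3, achieved by: W3, W4
Minimum job degree is 0, achieved by: J1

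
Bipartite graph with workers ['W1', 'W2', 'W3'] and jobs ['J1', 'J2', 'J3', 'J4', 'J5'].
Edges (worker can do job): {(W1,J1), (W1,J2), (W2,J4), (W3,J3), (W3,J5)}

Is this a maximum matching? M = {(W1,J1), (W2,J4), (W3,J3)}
Yes, size 3 is maximum

Proposed matching has size 3.
Maximum matching size for this graph: 3.

This is a maximum matching.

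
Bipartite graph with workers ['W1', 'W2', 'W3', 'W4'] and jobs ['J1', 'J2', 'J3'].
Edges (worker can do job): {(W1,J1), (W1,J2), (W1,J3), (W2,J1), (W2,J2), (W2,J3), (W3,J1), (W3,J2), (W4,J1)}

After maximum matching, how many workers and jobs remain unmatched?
Unmatched: 1 workers, 0 jobs

Maximum matching size: 3
Workers: 4 total, 3 matched, 1 unmatched
Jobs: 3 total, 3 matched, 0 unmatched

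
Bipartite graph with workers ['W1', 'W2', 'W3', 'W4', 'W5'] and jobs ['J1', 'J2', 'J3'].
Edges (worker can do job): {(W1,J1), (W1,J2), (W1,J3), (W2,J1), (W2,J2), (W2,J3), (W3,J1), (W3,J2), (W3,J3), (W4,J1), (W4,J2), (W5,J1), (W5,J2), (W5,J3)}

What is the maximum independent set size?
Maximum independent set = 5

By König's theorem:
- Min vertex cover = Max matching = 3
- Max independent set = Total vertices - Min vertex cover
- Max independent set = 8 - 3 = 5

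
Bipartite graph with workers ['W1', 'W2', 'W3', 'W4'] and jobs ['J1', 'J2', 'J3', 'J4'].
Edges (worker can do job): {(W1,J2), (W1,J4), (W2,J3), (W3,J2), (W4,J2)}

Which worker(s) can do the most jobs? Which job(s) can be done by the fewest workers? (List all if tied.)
Most versatile: W1 (2 jobs); Least covered: J1 (0 workers)

Worker degrees (jobs they can do): W1:2, W2:1, W3:1, W4:1
Job degrees (workers who can do it): J1:0, J2:3, J3:1, J4:1

Maximum worker degree is 2, achieved by: W1
Minimum job degree is 0, achieved by: J1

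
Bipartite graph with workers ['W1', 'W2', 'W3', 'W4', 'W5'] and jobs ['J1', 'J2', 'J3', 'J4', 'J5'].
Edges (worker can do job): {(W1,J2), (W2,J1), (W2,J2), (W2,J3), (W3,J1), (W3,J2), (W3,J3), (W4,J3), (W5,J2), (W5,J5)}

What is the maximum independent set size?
Maximum independent set = 6

By König's theorem:
- Min vertex cover = Max matching = 4
- Max independent set = Total vertices - Min vertex cover
- Max independent set = 10 - 4 = 6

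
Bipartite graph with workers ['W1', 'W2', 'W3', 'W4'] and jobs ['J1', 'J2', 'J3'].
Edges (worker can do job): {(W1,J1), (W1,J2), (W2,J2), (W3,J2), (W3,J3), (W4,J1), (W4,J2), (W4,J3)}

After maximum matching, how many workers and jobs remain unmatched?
Unmatched: 1 workers, 0 jobs

Maximum matching size: 3
Workers: 4 total, 3 matched, 1 unmatched
Jobs: 3 total, 3 matched, 0 unmatched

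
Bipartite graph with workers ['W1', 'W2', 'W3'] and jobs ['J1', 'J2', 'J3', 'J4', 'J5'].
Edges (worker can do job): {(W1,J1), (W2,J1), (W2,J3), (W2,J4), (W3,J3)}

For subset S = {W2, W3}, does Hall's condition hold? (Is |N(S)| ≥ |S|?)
Yes: |N(S)| = 3, |S| = 2

Subset S = {W2, W3}
Neighbors N(S) = {J1, J3, J4}

|N(S)| = 3, |S| = 2
Hall's condition: |N(S)| ≥ |S| is satisfied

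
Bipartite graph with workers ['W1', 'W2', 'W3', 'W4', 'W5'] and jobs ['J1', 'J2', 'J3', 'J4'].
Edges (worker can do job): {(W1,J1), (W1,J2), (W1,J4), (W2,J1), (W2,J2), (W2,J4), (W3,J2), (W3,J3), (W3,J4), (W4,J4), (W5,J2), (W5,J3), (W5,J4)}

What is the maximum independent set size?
Maximum independent set = 5

By König's theorem:
- Min vertex cover = Max matching = 4
- Max independent set = Total vertices - Min vertex cover
- Max independent set = 9 - 4 = 5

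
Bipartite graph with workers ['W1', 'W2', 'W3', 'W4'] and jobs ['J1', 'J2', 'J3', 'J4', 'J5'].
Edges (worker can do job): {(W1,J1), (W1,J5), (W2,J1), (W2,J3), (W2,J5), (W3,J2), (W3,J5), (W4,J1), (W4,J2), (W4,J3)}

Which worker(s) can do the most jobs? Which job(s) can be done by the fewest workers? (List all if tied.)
Most versatile: W2, W4 (3 jobs); Least covered: J4 (0 workers)

Worker degrees (jobs they can do): W1:2, W2:3, W3:2, W4:3
Job degrees (workers who can do it): J1:3, J2:2, J3:2, J4:0, J5:3

Maximum worker degree is 3, achieved by: W2, W4
Minimum job degree is 0, achieved by: J4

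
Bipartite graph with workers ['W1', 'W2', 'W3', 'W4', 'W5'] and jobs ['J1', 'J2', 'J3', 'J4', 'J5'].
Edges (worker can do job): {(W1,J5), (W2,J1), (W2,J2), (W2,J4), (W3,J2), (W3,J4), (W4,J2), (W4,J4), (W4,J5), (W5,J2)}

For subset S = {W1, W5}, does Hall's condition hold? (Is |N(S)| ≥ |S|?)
Yes: |N(S)| = 2, |S| = 2

Subset S = {W1, W5}
Neighbors N(S) = {J2, J5}

|N(S)| = 2, |S| = 2
Hall's condition: |N(S)| ≥ |S| is satisfied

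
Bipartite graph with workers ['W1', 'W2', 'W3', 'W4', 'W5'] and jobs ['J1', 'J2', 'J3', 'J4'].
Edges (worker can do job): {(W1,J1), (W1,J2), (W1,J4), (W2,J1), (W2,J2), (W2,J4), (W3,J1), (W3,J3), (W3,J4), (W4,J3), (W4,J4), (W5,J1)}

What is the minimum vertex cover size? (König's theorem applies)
Minimum vertex cover size = 4

By König's theorem: in bipartite graphs,
min vertex cover = max matching = 4

Maximum matching has size 4, so minimum vertex cover also has size 4.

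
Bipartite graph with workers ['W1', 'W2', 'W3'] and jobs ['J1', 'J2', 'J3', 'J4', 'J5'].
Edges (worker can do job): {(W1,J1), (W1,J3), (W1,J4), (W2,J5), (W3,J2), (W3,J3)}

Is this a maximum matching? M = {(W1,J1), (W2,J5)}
No, size 2 is not maximum

Proposed matching has size 2.
Maximum matching size for this graph: 3.

This is NOT maximum - can be improved to size 3.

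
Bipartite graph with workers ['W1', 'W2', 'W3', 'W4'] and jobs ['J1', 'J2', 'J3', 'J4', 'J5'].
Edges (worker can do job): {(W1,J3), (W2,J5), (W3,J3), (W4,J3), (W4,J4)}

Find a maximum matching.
Matching: {(W2,J5), (W3,J3), (W4,J4)}

Maximum matching (size 3):
  W2 → J5
  W3 → J3
  W4 → J4

Each worker is assigned to at most one job, and each job to at most one worker.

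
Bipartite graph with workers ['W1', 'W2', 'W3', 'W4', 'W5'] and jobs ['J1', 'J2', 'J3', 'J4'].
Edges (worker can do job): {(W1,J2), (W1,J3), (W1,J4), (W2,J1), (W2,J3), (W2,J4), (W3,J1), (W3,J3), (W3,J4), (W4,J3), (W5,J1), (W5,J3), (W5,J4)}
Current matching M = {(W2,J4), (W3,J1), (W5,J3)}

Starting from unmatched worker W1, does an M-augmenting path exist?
Yes: W1 → J2

An M-augmenting path alternates non-matching / matching edges, starting and ending at unmatched vertices.
Path: W1 → J2
(J2 is unmatched in M, so the path is augmenting.)
Flipping edges along this path would increase |M| from 3 to 4.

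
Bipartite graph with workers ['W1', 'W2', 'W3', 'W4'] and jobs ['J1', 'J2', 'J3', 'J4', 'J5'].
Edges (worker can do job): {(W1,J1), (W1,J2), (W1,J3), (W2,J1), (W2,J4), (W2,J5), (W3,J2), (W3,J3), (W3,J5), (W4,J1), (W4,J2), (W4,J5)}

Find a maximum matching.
Matching: {(W1,J1), (W2,J4), (W3,J5), (W4,J2)}

Maximum matching (size 4):
  W1 → J1
  W2 → J4
  W3 → J5
  W4 → J2

Each worker is assigned to at most one job, and each job to at most one worker.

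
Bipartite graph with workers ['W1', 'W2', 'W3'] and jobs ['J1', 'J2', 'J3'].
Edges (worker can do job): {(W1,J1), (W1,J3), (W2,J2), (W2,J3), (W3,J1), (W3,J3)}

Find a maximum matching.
Matching: {(W1,J3), (W2,J2), (W3,J1)}

Maximum matching (size 3):
  W1 → J3
  W2 → J2
  W3 → J1

Each worker is assigned to at most one job, and each job to at most one worker.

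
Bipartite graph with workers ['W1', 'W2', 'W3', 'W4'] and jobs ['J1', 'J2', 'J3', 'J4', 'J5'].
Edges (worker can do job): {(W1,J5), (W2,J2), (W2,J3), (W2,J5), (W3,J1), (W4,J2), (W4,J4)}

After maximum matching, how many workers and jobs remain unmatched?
Unmatched: 0 workers, 1 jobs

Maximum matching size: 4
Workers: 4 total, 4 matched, 0 unmatched
Jobs: 5 total, 4 matched, 1 unmatched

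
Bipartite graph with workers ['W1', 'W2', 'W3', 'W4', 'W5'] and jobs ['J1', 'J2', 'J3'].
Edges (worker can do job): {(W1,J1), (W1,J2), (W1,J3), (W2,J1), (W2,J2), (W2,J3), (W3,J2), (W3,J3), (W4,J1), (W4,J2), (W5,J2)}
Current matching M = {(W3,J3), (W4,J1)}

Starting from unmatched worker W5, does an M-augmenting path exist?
Yes: W5 → J2

An M-augmenting path alternates non-matching / matching edges, starting and ending at unmatched vertices.
Path: W5 → J2
(J2 is unmatched in M, so the path is augmenting.)
Flipping edges along this path would increase |M| from 2 to 3.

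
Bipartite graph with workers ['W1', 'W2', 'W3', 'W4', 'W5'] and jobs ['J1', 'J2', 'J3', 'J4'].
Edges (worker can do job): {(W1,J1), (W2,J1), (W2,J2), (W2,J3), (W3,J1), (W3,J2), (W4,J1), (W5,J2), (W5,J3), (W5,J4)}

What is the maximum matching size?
Maximum matching size = 4

Maximum matching: {(W2,J3), (W3,J2), (W4,J1), (W5,J4)}
Size: 4

This assigns 4 workers to 4 distinct jobs.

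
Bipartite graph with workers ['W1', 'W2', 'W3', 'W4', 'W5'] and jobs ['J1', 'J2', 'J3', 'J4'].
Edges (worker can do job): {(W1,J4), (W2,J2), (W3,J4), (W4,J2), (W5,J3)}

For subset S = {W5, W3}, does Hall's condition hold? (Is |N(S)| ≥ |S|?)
Yes: |N(S)| = 2, |S| = 2

Subset S = {W5, W3}
Neighbors N(S) = {J3, J4}

|N(S)| = 2, |S| = 2
Hall's condition: |N(S)| ≥ |S| is satisfied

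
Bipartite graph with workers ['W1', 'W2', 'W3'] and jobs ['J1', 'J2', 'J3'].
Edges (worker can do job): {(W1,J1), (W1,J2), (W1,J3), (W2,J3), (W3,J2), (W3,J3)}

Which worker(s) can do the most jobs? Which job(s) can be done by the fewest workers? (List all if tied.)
Most versatile: W1 (3 jobs); Least covered: J1 (1 workers)

Worker degrees (jobs they can do): W1:3, W2:1, W3:2
Job degrees (workers who can do it): J1:1, J2:2, J3:3

Maximum worker degree is 3, achieved by: W1
Minimum job degree is 1, achieved by: J1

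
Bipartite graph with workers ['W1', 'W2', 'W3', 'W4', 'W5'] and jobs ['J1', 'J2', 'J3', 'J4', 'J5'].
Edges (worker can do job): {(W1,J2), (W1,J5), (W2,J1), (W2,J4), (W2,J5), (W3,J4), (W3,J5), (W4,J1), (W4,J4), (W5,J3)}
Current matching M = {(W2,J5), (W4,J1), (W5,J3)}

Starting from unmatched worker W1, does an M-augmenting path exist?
Yes: W1 → J2

An M-augmenting path alternates non-matching / matching edges, starting and ending at unmatched vertices.
Path: W1 → J2
(J2 is unmatched in M, so the path is augmenting.)
Flipping edges along this path would increase |M| from 3 to 4.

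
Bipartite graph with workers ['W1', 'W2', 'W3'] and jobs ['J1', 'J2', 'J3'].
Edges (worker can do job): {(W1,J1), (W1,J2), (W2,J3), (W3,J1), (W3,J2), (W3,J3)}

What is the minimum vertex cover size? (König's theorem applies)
Minimum vertex cover size = 3

By König's theorem: in bipartite graphs,
min vertex cover = max matching = 3

Maximum matching has size 3, so minimum vertex cover also has size 3.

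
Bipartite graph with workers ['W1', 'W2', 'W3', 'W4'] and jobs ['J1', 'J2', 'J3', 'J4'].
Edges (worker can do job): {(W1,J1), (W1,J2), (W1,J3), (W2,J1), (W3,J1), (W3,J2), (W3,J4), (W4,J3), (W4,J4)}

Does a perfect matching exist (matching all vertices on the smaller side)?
Yes, perfect matching exists (size 4)

Perfect matching: {(W1,J3), (W2,J1), (W3,J2), (W4,J4)}
All 4 vertices on the smaller side are matched.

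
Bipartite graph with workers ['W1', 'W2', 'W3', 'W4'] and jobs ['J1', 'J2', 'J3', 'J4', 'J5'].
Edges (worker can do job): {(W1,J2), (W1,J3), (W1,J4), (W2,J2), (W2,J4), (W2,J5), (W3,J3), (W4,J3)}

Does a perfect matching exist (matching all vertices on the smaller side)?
No, maximum matching has size 3 < 4

Maximum matching has size 3, need 4 for perfect matching.
Unmatched workers: ['W3']
Unmatched jobs: ['J2', 'J1']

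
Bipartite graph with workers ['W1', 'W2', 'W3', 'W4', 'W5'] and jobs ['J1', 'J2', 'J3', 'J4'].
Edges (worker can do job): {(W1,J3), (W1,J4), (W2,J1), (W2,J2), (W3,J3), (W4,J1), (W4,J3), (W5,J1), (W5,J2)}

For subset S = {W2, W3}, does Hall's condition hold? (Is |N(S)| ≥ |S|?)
Yes: |N(S)| = 3, |S| = 2

Subset S = {W2, W3}
Neighbors N(S) = {J1, J2, J3}

|N(S)| = 3, |S| = 2
Hall's condition: |N(S)| ≥ |S| is satisfied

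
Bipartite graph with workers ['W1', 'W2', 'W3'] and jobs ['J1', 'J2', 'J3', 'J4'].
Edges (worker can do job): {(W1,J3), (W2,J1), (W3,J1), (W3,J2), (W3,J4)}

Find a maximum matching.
Matching: {(W1,J3), (W2,J1), (W3,J4)}

Maximum matching (size 3):
  W1 → J3
  W2 → J1
  W3 → J4

Each worker is assigned to at most one job, and each job to at most one worker.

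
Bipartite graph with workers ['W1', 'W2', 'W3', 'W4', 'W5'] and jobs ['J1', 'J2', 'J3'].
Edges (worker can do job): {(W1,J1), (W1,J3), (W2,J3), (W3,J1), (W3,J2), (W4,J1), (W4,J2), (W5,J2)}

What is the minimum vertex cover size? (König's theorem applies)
Minimum vertex cover size = 3

By König's theorem: in bipartite graphs,
min vertex cover = max matching = 3

Maximum matching has size 3, so minimum vertex cover also has size 3.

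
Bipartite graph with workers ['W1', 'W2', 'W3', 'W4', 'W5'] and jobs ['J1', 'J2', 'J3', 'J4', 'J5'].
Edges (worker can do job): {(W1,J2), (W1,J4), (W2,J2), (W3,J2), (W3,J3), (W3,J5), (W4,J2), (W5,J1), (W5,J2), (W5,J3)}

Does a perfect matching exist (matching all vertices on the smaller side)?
No, maximum matching has size 4 < 5

Maximum matching has size 4, need 5 for perfect matching.
Unmatched workers: ['W2']
Unmatched jobs: ['J1']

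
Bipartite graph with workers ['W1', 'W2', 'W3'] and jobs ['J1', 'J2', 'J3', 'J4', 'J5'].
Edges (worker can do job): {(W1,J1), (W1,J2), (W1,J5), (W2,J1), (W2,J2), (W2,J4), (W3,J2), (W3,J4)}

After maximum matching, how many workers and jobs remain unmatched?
Unmatched: 0 workers, 2 jobs

Maximum matching size: 3
Workers: 3 total, 3 matched, 0 unmatched
Jobs: 5 total, 3 matched, 2 unmatched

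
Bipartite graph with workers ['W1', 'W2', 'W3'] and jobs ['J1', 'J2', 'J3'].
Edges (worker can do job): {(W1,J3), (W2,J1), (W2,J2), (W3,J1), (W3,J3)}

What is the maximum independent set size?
Maximum independent set = 3

By König's theorem:
- Min vertex cover = Max matching = 3
- Max independent set = Total vertices - Min vertex cover
- Max independent set = 6 - 3 = 3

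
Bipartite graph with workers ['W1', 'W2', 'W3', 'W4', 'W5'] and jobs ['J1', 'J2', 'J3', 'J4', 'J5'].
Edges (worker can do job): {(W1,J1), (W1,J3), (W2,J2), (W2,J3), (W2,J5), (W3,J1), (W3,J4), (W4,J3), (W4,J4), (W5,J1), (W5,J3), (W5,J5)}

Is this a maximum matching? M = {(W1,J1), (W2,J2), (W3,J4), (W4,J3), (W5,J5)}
Yes, size 5 is maximum

Proposed matching has size 5.
Maximum matching size for this graph: 5.

This is a maximum matching.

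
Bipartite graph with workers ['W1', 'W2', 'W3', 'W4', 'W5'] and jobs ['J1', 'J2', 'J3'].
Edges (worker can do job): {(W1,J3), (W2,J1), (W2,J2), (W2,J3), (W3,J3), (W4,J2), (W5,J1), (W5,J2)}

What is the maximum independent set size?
Maximum independent set = 5

By König's theorem:
- Min vertex cover = Max matching = 3
- Max independent set = Total vertices - Min vertex cover
- Max independent set = 8 - 3 = 5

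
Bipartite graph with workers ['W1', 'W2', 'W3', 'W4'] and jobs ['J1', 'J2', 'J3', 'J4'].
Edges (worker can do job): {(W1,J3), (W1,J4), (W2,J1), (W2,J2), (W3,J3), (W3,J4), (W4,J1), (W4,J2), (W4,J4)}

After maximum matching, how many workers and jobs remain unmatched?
Unmatched: 0 workers, 0 jobs

Maximum matching size: 4
Workers: 4 total, 4 matched, 0 unmatched
Jobs: 4 total, 4 matched, 0 unmatched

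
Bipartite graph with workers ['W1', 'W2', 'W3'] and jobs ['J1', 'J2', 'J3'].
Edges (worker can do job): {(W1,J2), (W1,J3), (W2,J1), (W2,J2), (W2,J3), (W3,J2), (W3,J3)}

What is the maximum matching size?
Maximum matching size = 3

Maximum matching: {(W1,J2), (W2,J1), (W3,J3)}
Size: 3

This assigns 3 workers to 3 distinct jobs.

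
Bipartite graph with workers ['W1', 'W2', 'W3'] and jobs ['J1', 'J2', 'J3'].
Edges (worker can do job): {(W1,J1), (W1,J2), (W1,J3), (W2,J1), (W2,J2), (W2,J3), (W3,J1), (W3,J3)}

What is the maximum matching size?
Maximum matching size = 3

Maximum matching: {(W1,J1), (W2,J2), (W3,J3)}
Size: 3

This assigns 3 workers to 3 distinct jobs.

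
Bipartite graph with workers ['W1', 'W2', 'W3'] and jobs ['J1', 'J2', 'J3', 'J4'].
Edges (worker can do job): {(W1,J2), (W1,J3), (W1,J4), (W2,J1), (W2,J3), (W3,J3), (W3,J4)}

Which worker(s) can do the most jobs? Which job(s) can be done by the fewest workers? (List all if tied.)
Most versatile: W1 (3 jobs); Least covered: J1, J2 (1 workers)

Worker degrees (jobs they can do): W1:3, W2:2, W3:2
Job degrees (workers who can do it): J1:1, J2:1, J3:3, J4:2

Maximum worker degree is 3, achieved by: W1
Minimum job degree is 1, achieved by: J1, J2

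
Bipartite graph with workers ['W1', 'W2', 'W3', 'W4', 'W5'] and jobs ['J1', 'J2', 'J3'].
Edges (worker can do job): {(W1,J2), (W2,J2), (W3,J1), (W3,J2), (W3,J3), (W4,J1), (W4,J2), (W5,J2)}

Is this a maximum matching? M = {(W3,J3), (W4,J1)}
No, size 2 is not maximum

Proposed matching has size 2.
Maximum matching size for this graph: 3.

This is NOT maximum - can be improved to size 3.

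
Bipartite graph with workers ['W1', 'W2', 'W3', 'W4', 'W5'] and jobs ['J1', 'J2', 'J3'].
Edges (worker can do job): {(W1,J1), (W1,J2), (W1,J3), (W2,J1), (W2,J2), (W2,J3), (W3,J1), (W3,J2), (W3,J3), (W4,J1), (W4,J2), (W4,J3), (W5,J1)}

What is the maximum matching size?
Maximum matching size = 3

Maximum matching: {(W1,J2), (W3,J1), (W4,J3)}
Size: 3

This assigns 3 workers to 3 distinct jobs.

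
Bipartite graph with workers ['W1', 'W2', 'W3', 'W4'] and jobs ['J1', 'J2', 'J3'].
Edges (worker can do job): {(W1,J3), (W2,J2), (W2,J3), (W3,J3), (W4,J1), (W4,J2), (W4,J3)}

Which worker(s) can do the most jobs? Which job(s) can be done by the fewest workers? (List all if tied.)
Most versatile: W4 (3 jobs); Least covered: J1 (1 workers)

Worker degrees (jobs they can do): W1:1, W2:2, W3:1, W4:3
Job degrees (workers who can do it): J1:1, J2:2, J3:4

Maximum worker degree is 3, achieved by: W4
Minimum job degree is 1, achieved by: J1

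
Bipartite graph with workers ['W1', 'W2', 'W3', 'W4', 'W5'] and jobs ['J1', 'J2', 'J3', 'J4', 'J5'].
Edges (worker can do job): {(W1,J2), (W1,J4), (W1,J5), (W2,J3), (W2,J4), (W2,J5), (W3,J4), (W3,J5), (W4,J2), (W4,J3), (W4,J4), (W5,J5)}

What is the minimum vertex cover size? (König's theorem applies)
Minimum vertex cover size = 4

By König's theorem: in bipartite graphs,
min vertex cover = max matching = 4

Maximum matching has size 4, so minimum vertex cover also has size 4.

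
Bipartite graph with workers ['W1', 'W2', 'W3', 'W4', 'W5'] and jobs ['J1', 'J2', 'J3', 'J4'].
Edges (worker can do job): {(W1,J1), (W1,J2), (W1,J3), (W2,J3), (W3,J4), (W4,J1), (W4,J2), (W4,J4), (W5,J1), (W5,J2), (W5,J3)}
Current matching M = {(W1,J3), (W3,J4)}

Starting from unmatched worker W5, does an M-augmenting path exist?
Yes: W5 → J1

An M-augmenting path alternates non-matching / matching edges, starting and ending at unmatched vertices.
Path: W5 → J1
(J1 is unmatched in M, so the path is augmenting.)
Flipping edges along this path would increase |M| from 2 to 3.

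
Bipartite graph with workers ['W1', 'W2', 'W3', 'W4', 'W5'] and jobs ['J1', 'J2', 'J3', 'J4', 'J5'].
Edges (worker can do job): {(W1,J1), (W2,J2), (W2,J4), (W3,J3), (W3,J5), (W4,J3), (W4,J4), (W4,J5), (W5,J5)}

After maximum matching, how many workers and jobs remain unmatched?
Unmatched: 0 workers, 0 jobs

Maximum matching size: 5
Workers: 5 total, 5 matched, 0 unmatched
Jobs: 5 total, 5 matched, 0 unmatched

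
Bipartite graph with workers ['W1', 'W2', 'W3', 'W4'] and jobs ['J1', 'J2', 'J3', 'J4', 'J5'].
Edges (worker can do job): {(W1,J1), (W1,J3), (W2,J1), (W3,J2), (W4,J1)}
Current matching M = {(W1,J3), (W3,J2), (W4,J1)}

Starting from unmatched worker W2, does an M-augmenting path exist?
No augmenting path from W2

Alternating search from W2 reaches jobs: {J1}.
Every reachable job is already matched in M, and following those matched edges back to workers exposes no further unvisited jobs.
No M-augmenting path from W2 exists.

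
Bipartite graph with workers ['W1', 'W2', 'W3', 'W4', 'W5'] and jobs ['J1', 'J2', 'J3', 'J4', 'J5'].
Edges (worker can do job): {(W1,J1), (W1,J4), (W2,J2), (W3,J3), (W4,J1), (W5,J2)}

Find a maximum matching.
Matching: {(W1,J4), (W3,J3), (W4,J1), (W5,J2)}

Maximum matching (size 4):
  W1 → J4
  W3 → J3
  W4 → J1
  W5 → J2

Each worker is assigned to at most one job, and each job to at most one worker.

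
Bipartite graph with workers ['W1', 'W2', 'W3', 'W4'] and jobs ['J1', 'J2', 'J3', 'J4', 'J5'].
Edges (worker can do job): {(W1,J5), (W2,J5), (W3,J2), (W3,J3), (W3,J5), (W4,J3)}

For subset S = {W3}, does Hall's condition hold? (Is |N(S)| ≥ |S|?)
Yes: |N(S)| = 3, |S| = 1

Subset S = {W3}
Neighbors N(S) = {J2, J3, J5}

|N(S)| = 3, |S| = 1
Hall's condition: |N(S)| ≥ |S| is satisfied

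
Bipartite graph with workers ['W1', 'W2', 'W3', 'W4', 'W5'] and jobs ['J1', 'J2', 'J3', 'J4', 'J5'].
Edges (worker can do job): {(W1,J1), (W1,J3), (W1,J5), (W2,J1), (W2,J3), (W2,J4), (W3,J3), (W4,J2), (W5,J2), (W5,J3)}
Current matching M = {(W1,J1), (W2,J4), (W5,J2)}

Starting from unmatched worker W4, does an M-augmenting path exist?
Yes: W4 → J2 → W5 → J3

An M-augmenting path alternates non-matching / matching edges, starting and ending at unmatched vertices.
Path: W4 → J2 → W5 → J3
(J3 is unmatched in M, so the path is augmenting.)
Flipping edges along this path would increase |M| from 3 to 4.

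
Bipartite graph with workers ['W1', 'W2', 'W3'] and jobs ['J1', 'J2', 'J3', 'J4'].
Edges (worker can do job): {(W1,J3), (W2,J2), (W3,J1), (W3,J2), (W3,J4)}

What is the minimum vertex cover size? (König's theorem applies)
Minimum vertex cover size = 3

By König's theorem: in bipartite graphs,
min vertex cover = max matching = 3

Maximum matching has size 3, so minimum vertex cover also has size 3.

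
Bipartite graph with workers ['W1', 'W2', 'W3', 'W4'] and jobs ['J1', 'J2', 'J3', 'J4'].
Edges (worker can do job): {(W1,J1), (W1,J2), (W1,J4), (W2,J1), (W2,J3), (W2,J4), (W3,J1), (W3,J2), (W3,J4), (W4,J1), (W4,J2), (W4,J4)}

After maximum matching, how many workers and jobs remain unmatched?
Unmatched: 0 workers, 0 jobs

Maximum matching size: 4
Workers: 4 total, 4 matched, 0 unmatched
Jobs: 4 total, 4 matched, 0 unmatched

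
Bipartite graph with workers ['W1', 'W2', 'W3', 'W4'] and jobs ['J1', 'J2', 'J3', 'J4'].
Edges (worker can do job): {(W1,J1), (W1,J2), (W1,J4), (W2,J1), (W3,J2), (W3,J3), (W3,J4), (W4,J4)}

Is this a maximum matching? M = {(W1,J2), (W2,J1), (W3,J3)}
No, size 3 is not maximum

Proposed matching has size 3.
Maximum matching size for this graph: 4.

This is NOT maximum - can be improved to size 4.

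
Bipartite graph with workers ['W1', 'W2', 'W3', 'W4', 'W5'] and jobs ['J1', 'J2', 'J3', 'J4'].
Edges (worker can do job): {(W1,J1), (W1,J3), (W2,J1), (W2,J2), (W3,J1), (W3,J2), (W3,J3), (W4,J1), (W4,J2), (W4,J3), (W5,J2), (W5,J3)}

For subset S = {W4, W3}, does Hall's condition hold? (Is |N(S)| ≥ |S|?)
Yes: |N(S)| = 3, |S| = 2

Subset S = {W4, W3}
Neighbors N(S) = {J1, J2, J3}

|N(S)| = 3, |S| = 2
Hall's condition: |N(S)| ≥ |S| is satisfied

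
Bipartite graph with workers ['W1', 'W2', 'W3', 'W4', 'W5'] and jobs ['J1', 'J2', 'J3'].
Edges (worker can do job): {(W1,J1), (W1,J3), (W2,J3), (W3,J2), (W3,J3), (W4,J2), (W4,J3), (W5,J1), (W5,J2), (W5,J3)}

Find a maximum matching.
Matching: {(W3,J3), (W4,J2), (W5,J1)}

Maximum matching (size 3):
  W3 → J3
  W4 → J2
  W5 → J1

Each worker is assigned to at most one job, and each job to at most one worker.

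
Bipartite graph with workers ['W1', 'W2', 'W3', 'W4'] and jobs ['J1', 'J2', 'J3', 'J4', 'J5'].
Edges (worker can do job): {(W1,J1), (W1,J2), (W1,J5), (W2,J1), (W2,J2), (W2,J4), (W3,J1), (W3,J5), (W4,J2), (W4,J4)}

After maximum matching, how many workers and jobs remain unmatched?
Unmatched: 0 workers, 1 jobs

Maximum matching size: 4
Workers: 4 total, 4 matched, 0 unmatched
Jobs: 5 total, 4 matched, 1 unmatched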